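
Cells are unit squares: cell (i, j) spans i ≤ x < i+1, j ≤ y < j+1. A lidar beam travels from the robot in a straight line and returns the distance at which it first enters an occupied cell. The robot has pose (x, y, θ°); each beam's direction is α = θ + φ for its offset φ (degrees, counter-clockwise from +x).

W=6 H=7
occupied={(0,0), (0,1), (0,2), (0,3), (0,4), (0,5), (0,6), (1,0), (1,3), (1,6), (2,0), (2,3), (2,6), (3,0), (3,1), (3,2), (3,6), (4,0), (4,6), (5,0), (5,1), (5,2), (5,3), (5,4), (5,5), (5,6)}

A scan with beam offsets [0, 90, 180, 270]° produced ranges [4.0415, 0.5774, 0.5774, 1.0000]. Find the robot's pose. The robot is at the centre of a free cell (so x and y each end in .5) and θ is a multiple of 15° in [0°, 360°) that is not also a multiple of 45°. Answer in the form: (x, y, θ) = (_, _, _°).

Enumerate (i+0.5, j+0.5, θ) over the 16 free cells and 16 admissible headings. For each, cast all 4 beams and compare to the given ranges.
  (3.5, 4.5, 165°): beam 1 = 2.5882 ≠ 4.0415 ✗
  (3.5, 5.5, 330°): beam 1 = 1.7321 ≠ 4.0415 ✗
  (4.5, 2.5, 150°): beam 1 = 0.5774 ≠ 4.0415 ✗
  (1.5, 5.5, 30°): beam 1 = 1.0000 ≠ 4.0415 ✗
  …
  (1.5, 5.5, 330°): r_1=4.0415, r_2=0.5774, r_3=0.5774, r_4=1.0000 — all match ✓
Only this pose fits every beam.

(x, y, θ) = (1.5, 5.5, 330°)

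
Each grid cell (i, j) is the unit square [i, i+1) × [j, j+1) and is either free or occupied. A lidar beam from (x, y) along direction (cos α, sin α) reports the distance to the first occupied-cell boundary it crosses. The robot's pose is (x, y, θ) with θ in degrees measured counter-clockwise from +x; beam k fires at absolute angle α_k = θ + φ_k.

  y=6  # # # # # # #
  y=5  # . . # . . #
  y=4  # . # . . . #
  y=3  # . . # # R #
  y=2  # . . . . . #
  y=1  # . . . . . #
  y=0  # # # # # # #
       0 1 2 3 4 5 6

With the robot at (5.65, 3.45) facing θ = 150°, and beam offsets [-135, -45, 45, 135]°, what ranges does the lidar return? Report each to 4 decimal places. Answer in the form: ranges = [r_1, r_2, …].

beam 1: φ=-135°, α=15°
  cosα=0.9659 sinα=0.2588 | (5,3) | tMaxX 0.3623 tMaxY 2.1250 | tΔX 1.0353 tΔY 3.8637
    t=0.3623 [x] (6,3) — stop
  → r_1 = 0.3623
beam 2: φ=-45°, α=105°
  cosα=-0.2588 sinα=0.9659 | (5,3) | tMaxX 2.5114 tMaxY 0.5694 | tΔX 3.8637 tΔY 1.0353
    t=0.5694 [y] (5,4)
    t=1.6047 [y] (5,5)
    t=2.5114 [x] (4,5)
    t=2.6400 [y] (4,6) — stop
  → r_2 = 2.6400
beam 3: φ=45°, α=195°
  cosα=-0.9659 sinα=-0.2588 | (5,3) | tMaxX 0.6729 tMaxY 1.7387 | tΔX 1.0353 tΔY 3.8637
    t=0.6729 [x] (4,3) — stop
  → r_3 = 0.6729
beam 4: φ=135°, α=285°
  cosα=0.2588 sinα=-0.9659 | (5,3) | tMaxX 1.3523 tMaxY 0.4659 | tΔX 3.8637 tΔY 1.0353
    t=0.4659 [y] (5,2)
    t=1.3523 [x] (6,2) — stop
  → r_4 = 1.3523

ranges = [0.3623, 2.6400, 0.6729, 1.3523]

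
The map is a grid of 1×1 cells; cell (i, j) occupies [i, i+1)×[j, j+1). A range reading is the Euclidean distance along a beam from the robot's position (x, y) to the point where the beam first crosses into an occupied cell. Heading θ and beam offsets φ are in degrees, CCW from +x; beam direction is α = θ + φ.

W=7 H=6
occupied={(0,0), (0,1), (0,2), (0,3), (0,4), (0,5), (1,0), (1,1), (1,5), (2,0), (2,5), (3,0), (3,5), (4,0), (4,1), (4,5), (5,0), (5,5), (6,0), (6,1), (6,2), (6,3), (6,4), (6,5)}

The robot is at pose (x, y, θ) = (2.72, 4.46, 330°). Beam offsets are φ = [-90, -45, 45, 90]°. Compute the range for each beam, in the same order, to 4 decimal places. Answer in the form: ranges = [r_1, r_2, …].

beam 1: φ=-90°, α=240°
  d=(-0.5000,-0.8660)  start (2,4)  tX=1.4400 tY=0.5312  stride 1/|dx|=2.0000 1/|dy|=1.1547
    cross y-line → (2,3), t=0.5312
    cross x-line → (1,3), t=1.4400
    cross y-line → (1,2), t=1.6859
    cross y-line → (1,1), t=2.8406 (wall)
  → r_1 = 2.8406
beam 2: φ=-45°, α=285°
  d=(0.2588,-0.9659)  start (2,4)  tX=1.0818 tY=0.4762  stride 1/|dx|=3.8637 1/|dy|=1.0353
    cross y-line → (2,3), t=0.4762
    cross x-line → (3,3), t=1.0818
    cross y-line → (3,2), t=1.5115
    cross y-line → (3,1), t=2.5468
    cross y-line → (3,0), t=3.5821 (wall)
  → r_2 = 3.5821
beam 3: φ=45°, α=15°
  d=(0.9659,0.2588)  start (2,4)  tX=0.2899 tY=2.0864  stride 1/|dx|=1.0353 1/|dy|=3.8637
    cross x-line → (3,4), t=0.2899
    cross x-line → (4,4), t=1.3252
    cross y-line → (4,5), t=2.0864 (wall)
  → r_3 = 2.0864
beam 4: φ=90°, α=60°
  d=(0.5000,0.8660)  start (2,4)  tX=0.5600 tY=0.6235  stride 1/|dx|=2.0000 1/|dy|=1.1547
    cross x-line → (3,4), t=0.5600
    cross y-line → (3,5), t=0.6235 (wall)
  → r_4 = 0.6235

ranges = [2.8406, 3.5821, 2.0864, 0.6235]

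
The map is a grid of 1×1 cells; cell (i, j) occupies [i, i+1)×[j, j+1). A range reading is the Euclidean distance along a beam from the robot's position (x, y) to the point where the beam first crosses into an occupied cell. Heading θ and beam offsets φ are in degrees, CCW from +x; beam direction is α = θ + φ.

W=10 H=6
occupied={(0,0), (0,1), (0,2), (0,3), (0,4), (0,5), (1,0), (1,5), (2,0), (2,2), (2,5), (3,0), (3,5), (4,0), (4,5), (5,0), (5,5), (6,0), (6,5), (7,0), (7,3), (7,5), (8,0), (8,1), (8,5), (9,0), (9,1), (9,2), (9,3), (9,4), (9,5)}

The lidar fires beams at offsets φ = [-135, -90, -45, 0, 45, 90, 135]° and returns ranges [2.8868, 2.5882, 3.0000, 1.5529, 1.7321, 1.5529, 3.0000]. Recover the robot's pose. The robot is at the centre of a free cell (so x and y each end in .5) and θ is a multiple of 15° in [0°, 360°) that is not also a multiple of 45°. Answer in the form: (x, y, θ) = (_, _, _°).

Candidates: 29 free-cell centres × 16 headings = 464 poses. Raycast each; keep the one whose scan matches to 4 dp.
  (1.5, 3.5, 345°): beam 1 = 0.5774 ≠ 2.8868 ✗
  (7.5, 4.5, 60°): beam 1 = 0.5176 ≠ 2.8868 ✗
  (1.5, 1.5, 75°): beam 1 = 0.5774 ≠ 2.8868 ✗
  …
  (5.5, 3.5, 15°): r_1=2.8868, r_2=2.5882, r_3=3.0000, r_4=1.5529, r_5=1.7321, r_6=1.5529, r_7=3.0000 — all match ✓
Unique over the lattice → pose = (5.5, 3.5, 15°).

(x, y, θ) = (5.5, 3.5, 15°)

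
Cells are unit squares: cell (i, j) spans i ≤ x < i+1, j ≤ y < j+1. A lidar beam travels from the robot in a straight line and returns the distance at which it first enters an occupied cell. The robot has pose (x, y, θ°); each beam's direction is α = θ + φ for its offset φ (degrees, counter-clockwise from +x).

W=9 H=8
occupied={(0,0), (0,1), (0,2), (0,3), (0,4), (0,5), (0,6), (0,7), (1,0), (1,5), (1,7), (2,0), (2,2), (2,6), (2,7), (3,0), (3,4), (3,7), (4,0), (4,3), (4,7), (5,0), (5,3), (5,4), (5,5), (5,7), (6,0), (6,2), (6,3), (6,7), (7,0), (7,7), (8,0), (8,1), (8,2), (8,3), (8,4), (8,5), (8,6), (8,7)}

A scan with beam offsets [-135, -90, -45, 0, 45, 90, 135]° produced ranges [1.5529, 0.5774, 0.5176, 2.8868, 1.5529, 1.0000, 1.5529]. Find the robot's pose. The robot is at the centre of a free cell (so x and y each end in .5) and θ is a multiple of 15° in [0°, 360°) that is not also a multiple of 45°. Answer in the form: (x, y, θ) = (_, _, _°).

Candidates: 32 free-cell centres × 16 headings = 512 poses. Raycast each; keep the one whose scan matches to 4 dp.
  (3.5, 2.5, 330°): beam 1 = 0.5176 ≠ 1.5529 ✗
  (4.5, 1.5, 240°): beam 2 = 1.7321 ≠ 0.5774 ✗
  (3.5, 1.5, 300°): beam 1 = 2.5882 ≠ 1.5529 ✗
  (7.5, 2.5, 120°): beam 1 = 0.5176 ≠ 1.5529 ✗
  …
  (2.5, 4.5, 60°): r_1=1.5529, r_2=0.5774, r_3=0.5176, r_4=2.8868, r_5=1.5529, r_6=1.0000, r_7=1.5529 — all match ✓
Unique over the lattice → pose = (2.5, 4.5, 60°).

(x, y, θ) = (2.5, 4.5, 60°)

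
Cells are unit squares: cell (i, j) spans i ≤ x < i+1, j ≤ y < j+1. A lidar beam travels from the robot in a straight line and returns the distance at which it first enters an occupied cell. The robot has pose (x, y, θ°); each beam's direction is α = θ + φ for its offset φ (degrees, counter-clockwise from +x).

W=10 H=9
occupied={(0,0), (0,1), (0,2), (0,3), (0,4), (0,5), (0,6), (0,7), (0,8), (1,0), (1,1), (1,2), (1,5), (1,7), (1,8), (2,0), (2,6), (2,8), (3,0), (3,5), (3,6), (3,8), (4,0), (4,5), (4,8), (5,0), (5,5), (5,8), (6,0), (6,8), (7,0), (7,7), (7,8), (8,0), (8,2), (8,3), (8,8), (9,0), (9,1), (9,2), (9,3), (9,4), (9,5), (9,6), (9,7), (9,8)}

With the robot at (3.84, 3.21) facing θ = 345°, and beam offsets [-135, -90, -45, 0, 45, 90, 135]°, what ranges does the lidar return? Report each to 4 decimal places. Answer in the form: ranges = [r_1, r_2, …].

beam 1: φ=-135°, α=210°
  d=(-0.8660,-0.5000)  start (3,3)  tX=0.9699 tY=0.4200  stride 1/|dx|=1.1547 1/|dy|=2.0000
    cross y-line → (3,2), t=0.4200
    cross x-line → (2,2), t=0.9699
    cross x-line → (1,2), t=2.1246 (wall)
  → r_1 = 2.1246
beam 2: φ=-90°, α=255°
  d=(-0.2588,-0.9659)  start (3,3)  tX=3.2455 tY=0.2174  stride 1/|dx|=3.8637 1/|dy|=1.0353
    cross y-line → (3,2), t=0.2174
    cross y-line → (3,1), t=1.2527
    cross y-line → (3,0), t=2.2880 (wall)
  → r_2 = 2.2880
beam 3: φ=-45°, α=300°
  d=(0.5000,-0.8660)  start (3,3)  tX=0.3200 tY=0.2425  stride 1/|dx|=2.0000 1/|dy|=1.1547
    cross y-line → (3,2), t=0.2425
    cross x-line → (4,2), t=0.3200
    cross y-line → (4,1), t=1.3972
    cross x-line → (5,1), t=2.3200
    cross y-line → (5,0), t=2.5519 (wall)
  → r_3 = 2.5519
beam 4: φ=0°, α=345°
  d=(0.9659,-0.2588)  start (3,3)  tX=0.1656 tY=0.8114  stride 1/|dx|=1.0353 1/|dy|=3.8637
    cross x-line → (4,3), t=0.1656
    cross y-line → (4,2), t=0.8114
    cross x-line → (5,2), t=1.2009
    cross x-line → (6,2), t=2.2362
    cross x-line → (7,2), t=3.2715
    cross x-line → (8,2), t=4.3067 (wall)
  → r_4 = 4.3067
beam 5: φ=45°, α=30°
  d=(0.8660,0.5000)  start (3,3)  tX=0.1848 tY=1.5800  stride 1/|dx|=1.1547 1/|dy|=2.0000
    cross x-line → (4,3), t=0.1848
    cross x-line → (5,3), t=1.3395
    cross y-line → (5,4), t=1.5800
    cross x-line → (6,4), t=2.4942
    cross y-line → (6,5), t=3.5800
    cross x-line → (7,5), t=3.6489
    cross x-line → (8,5), t=4.8036
    cross y-line → (8,6), t=5.5800
    cross x-line → (9,6), t=5.9583 (wall)
  → r_5 = 5.9583
beam 6: φ=90°, α=75°
  d=(0.2588,0.9659)  start (3,3)  tX=0.6182 tY=0.8179  stride 1/|dx|=3.8637 1/|dy|=1.0353
    cross x-line → (4,3), t=0.6182
    cross y-line → (4,4), t=0.8179
    cross y-line → (4,5), t=1.8531 (wall)
  → r_6 = 1.8531
beam 7: φ=135°, α=120°
  d=(-0.5000,0.8660)  start (3,3)  tX=1.6800 tY=0.9122  stride 1/|dx|=2.0000 1/|dy|=1.1547
    cross y-line → (3,4), t=0.9122
    cross x-line → (2,4), t=1.6800
    cross y-line → (2,5), t=2.0669
    cross y-line → (2,6), t=3.2216 (wall)
  → r_7 = 3.2216

ranges = [2.1246, 2.2880, 2.5519, 4.3067, 5.9583, 1.8531, 3.2216]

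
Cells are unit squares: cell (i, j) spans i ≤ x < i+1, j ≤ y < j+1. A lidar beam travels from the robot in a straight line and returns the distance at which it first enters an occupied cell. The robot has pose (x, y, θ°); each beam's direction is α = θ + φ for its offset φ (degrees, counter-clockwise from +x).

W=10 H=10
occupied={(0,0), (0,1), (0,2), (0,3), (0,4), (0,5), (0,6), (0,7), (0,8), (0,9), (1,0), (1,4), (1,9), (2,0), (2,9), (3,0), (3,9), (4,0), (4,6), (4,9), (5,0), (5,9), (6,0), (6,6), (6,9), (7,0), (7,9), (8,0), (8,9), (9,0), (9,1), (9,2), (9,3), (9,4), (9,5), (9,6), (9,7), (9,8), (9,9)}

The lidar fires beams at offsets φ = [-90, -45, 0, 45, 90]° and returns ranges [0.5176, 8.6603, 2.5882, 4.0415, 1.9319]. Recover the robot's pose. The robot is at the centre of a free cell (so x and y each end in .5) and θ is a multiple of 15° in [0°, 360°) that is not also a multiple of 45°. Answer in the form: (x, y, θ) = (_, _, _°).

The pose lattice has 61·16 = 976 candidates. Test each by forward raycasting.
  (7.5, 8.5, 75°): beam 1 = 1.5529 ≠ 0.5176 ✗
  (2.5, 8.5, 195°): beam 2 = 1.0000 ≠ 8.6603 ✗
  (3.5, 5.5, 195°): beam 1 = 3.6235 ≠ 0.5176 ✗
  (5.5, 1.5, 120°): beam 1 = 4.0415 ≠ 0.5176 ✗
  …
  (1.5, 5.5, 15°): r_1=0.5176, r_2=8.6603, r_3=2.5882, r_4=4.0415, r_5=1.9319 — all match ✓
No second candidate reproduces the full scan.

(x, y, θ) = (1.5, 5.5, 15°)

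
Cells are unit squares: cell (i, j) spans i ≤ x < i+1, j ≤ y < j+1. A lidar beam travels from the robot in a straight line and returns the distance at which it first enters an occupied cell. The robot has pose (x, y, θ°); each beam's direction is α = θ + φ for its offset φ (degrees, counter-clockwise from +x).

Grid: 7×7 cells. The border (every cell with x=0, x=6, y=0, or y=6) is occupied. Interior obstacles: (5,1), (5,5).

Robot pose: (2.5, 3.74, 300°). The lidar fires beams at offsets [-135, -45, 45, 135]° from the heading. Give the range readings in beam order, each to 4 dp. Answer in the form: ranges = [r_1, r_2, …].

beam 1: φ=-135°, α=165°
  cosα=-0.9659 sinα=0.2588 | (2,3) | tMaxX 0.5176 tMaxY 1.0046 | tΔX 1.0353 tΔY 3.8637
    t=0.5176 [x] (1,3)
    t=1.0046 [y] (1,4)
    t=1.5529 [x] (0,4) — stop
  → r_1 = 1.5529
beam 2: φ=-45°, α=255°
  cosα=-0.2588 sinα=-0.9659 | (2,3) | tMaxX 1.9319 tMaxY 0.7661 | tΔX 3.8637 tΔY 1.0353
    t=0.7661 [y] (2,2)
    t=1.8014 [y] (2,1)
    t=1.9319 [x] (1,1)
    t=2.8367 [y] (1,0) — stop
  → r_2 = 2.8367
beam 3: φ=45°, α=345°
  cosα=0.9659 sinα=-0.2588 | (2,3) | tMaxX 0.5176 tMaxY 2.8591 | tΔX 1.0353 tΔY 3.8637
    t=0.5176 [x] (3,3)
    t=1.5529 [x] (4,3)
    t=2.5882 [x] (5,3)
    t=2.8591 [y] (5,2)
    t=3.6235 [x] (6,2) — stop
  → r_3 = 3.6235
beam 4: φ=135°, α=75°
  cosα=0.2588 sinα=0.9659 | (2,3) | tMaxX 1.9319 tMaxY 0.2692 | tΔX 3.8637 tΔY 1.0353
    t=0.2692 [y] (2,4)
    t=1.3044 [y] (2,5)
    t=1.9319 [x] (3,5)
    t=2.3397 [y] (3,6) — stop
  → r_4 = 2.3397

ranges = [1.5529, 2.8367, 3.6235, 2.3397]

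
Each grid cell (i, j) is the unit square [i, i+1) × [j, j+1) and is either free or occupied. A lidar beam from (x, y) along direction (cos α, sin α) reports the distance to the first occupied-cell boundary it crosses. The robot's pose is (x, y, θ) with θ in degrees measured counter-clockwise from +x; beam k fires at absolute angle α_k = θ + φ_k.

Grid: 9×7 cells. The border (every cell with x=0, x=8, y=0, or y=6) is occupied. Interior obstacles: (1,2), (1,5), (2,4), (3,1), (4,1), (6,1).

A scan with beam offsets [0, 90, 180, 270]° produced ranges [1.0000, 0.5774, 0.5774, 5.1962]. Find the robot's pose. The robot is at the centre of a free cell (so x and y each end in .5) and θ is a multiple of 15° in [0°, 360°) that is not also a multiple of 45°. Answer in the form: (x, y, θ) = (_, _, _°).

(x, y, θ) = (2.5, 1.5, 150°)

Candidates: 29 free-cell centres × 16 headings = 464 poses. Raycast each; keep the one whose scan matches to 4 dp.
  (6.5, 5.5, 60°): beam 1 = 0.5774 ≠ 1.0000 ✗
  (7.5, 5.5, 345°): beam 1 = 0.5176 ≠ 1.0000 ✗
  (5.5, 1.5, 165°): beam 1 = 0.5176 ≠ 1.0000 ✗
  (5.5, 5.5, 120°): beam 1 = 0.5774 ≠ 1.0000 ✗
  …
  (2.5, 1.5, 150°): r_1=1.0000, r_2=0.5774, r_3=0.5774, r_4=5.1962 — all match ✓
Unique over the lattice → pose = (2.5, 1.5, 150°).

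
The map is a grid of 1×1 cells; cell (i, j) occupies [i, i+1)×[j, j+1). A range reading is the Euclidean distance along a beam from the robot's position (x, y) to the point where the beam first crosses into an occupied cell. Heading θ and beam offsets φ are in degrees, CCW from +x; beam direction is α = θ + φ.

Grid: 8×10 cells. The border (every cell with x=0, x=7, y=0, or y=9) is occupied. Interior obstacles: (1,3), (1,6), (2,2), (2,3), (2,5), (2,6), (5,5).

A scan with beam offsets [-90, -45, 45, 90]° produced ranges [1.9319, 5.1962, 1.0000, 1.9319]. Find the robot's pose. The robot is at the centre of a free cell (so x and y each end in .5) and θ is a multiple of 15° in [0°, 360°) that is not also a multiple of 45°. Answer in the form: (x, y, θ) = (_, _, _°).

(x, y, θ) = (3.5, 4.5, 105°)

Enumerate (i+0.5, j+0.5, θ) over the 41 free cells and 16 admissible headings. For each, cast all 4 beams and compare to the given ranges.
  (3.5, 2.5, 120°): beam 1 = 4.0415 ≠ 1.9319 ✗
  (5.5, 2.5, 300°): beam 1 = 3.0000 ≠ 1.9319 ✗
  (4.5, 7.5, 75°): beam 1 = 2.5882 ≠ 1.9319 ✗
  (2.5, 8.5, 60°): beam 1 = 5.1962 ≠ 1.9319 ✗
  (1.5, 4.5, 30°): beam 1 = 0.5774 ≠ 1.9319 ✗
  …
  (3.5, 4.5, 105°): r_1=1.9319, r_2=5.1962, r_3=1.0000, r_4=1.9319 — all match ✓
No second candidate reproduces the full scan.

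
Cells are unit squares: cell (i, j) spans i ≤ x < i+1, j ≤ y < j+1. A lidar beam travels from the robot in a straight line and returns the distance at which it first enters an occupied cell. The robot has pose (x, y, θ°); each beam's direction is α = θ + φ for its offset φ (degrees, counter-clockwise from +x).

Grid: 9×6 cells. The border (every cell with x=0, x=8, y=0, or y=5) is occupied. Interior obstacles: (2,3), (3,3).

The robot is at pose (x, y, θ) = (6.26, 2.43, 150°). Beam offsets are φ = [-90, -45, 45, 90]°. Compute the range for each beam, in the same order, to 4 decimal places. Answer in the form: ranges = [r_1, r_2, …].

ranges = [2.9676, 2.6607, 5.4456, 1.6512]

beam 1: φ=-90°, α=60°
  cosα=0.5000 sinα=0.8660 | (6,2) | tMaxX 1.4800 tMaxY 0.6582 | tΔX 2.0000 tΔY 1.1547
    t=0.6582 [y] (6,3)
    t=1.4800 [x] (7,3)
    t=1.8129 [y] (7,4)
    t=2.9676 [y] (7,5) — stop
  → r_1 = 2.9676
beam 2: φ=-45°, α=105°
  cosα=-0.2588 sinα=0.9659 | (6,2) | tMaxX 1.0046 tMaxY 0.5901 | tΔX 3.8637 tΔY 1.0353
    t=0.5901 [y] (6,3)
    t=1.0046 [x] (5,3)
    t=1.6254 [y] (5,4)
    t=2.6607 [y] (5,5) — stop
  → r_2 = 2.6607
beam 3: φ=45°, α=195°
  cosα=-0.9659 sinα=-0.2588 | (6,2) | tMaxX 0.2692 tMaxY 1.6614 | tΔX 1.0353 tΔY 3.8637
    t=0.2692 [x] (5,2)
    t=1.3044 [x] (4,2)
    t=1.6614 [y] (4,1)
    t=2.3397 [x] (3,1)
    t=3.3750 [x] (2,1)
    t=4.4103 [x] (1,1)
    t=5.4456 [x] (0,1) — stop
  → r_3 = 5.4456
beam 4: φ=90°, α=240°
  cosα=-0.5000 sinα=-0.8660 | (6,2) | tMaxX 0.5200 tMaxY 0.4965 | tΔX 2.0000 tΔY 1.1547
    t=0.4965 [y] (6,1)
    t=0.5200 [x] (5,1)
    t=1.6512 [y] (5,0) — stop
  → r_4 = 1.6512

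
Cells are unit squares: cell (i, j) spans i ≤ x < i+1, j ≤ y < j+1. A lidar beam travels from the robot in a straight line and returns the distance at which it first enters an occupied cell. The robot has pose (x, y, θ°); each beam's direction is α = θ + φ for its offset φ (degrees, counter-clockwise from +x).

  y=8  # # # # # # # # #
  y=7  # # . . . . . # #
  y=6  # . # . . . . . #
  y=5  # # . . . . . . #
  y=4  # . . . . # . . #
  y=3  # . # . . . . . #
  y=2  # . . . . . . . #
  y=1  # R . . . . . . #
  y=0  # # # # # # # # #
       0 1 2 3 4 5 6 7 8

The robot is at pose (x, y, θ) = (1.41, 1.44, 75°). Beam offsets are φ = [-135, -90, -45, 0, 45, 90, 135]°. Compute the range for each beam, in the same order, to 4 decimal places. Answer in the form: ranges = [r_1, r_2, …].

beam 1: φ=-135°, α=300°
  d=(0.5000,-0.8660)  start (1,1)  tX=1.1800 tY=0.5081  stride 1/|dx|=2.0000 1/|dy|=1.1547
    cross y-line → (1,0), t=0.5081 (wall)
  → r_1 = 0.5081
beam 2: φ=-90°, α=345°
  d=(0.9659,-0.2588)  start (1,1)  tX=0.6108 tY=1.7000  stride 1/|dx|=1.0353 1/|dy|=3.8637
    cross x-line → (2,1), t=0.6108
    cross x-line → (3,1), t=1.6461
    cross y-line → (3,0), t=1.7000 (wall)
  → r_2 = 1.7000
beam 3: φ=-45°, α=30°
  d=(0.8660,0.5000)  start (1,1)  tX=0.6813 tY=1.1200  stride 1/|dx|=1.1547 1/|dy|=2.0000
    cross x-line → (2,1), t=0.6813
    cross y-line → (2,2), t=1.1200
    cross x-line → (3,2), t=1.8360
    cross x-line → (4,2), t=2.9907
    cross y-line → (4,3), t=3.1200
    cross x-line → (5,3), t=4.1454
    cross y-line → (5,4), t=5.1200 (wall)
  → r_3 = 5.1200
beam 4: φ=0°, α=75°
  d=(0.2588,0.9659)  start (1,1)  tX=2.2796 tY=0.5798  stride 1/|dx|=3.8637 1/|dy|=1.0353
    cross y-line → (1,2), t=0.5798
    cross y-line → (1,3), t=1.6150
    cross x-line → (2,3), t=2.2796 (wall)
  → r_4 = 2.2796
beam 5: φ=45°, α=120°
  d=(-0.5000,0.8660)  start (1,1)  tX=0.8200 tY=0.6466  stride 1/|dx|=2.0000 1/|dy|=1.1547
    cross y-line → (1,2), t=0.6466
    cross x-line → (0,2), t=0.8200 (wall)
  → r_5 = 0.8200
beam 6: φ=90°, α=165°
  d=(-0.9659,0.2588)  start (1,1)  tX=0.4245 tY=2.1637  stride 1/|dx|=1.0353 1/|dy|=3.8637
    cross x-line → (0,1), t=0.4245 (wall)
  → r_6 = 0.4245
beam 7: φ=135°, α=210°
  d=(-0.8660,-0.5000)  start (1,1)  tX=0.4734 tY=0.8800  stride 1/|dx|=1.1547 1/|dy|=2.0000
    cross x-line → (0,1), t=0.4734 (wall)
  → r_7 = 0.4734

ranges = [0.5081, 1.7000, 5.1200, 2.2796, 0.8200, 0.4245, 0.4734]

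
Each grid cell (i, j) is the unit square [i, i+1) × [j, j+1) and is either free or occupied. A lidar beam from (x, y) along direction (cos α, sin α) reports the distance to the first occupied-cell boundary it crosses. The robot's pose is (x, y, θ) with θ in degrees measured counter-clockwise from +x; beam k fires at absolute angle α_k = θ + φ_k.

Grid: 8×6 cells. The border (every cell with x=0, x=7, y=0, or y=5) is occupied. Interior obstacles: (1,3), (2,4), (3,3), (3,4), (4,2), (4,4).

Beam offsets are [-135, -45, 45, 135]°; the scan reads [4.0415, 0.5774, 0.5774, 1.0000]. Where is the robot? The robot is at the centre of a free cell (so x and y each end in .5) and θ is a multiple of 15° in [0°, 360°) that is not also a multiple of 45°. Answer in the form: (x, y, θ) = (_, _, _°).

(x, y, θ) = (6.5, 4.5, 15°)

The pose lattice has 18·16 = 288 candidates. Test each by forward raycasting.
  (2.5, 2.5, 60°): beam 1 = 1.5529 ≠ 4.0415 ✗
  (4.5, 3.5, 330°): beam 1 = 0.5176 ≠ 4.0415 ✗
  (3.5, 1.5, 165°): beam 1 = 1.0000 ≠ 4.0415 ✗
  (6.5, 3.5, 210°): beam 1 = 1.5529 ≠ 4.0415 ✗
  (2.5, 1.5, 255°): beam 1 = 1.7321 ≠ 4.0415 ✗
  …
  (6.5, 4.5, 15°): r_1=4.0415, r_2=0.5774, r_3=0.5774, r_4=1.0000 — all match ✓
No second candidate reproduces the full scan.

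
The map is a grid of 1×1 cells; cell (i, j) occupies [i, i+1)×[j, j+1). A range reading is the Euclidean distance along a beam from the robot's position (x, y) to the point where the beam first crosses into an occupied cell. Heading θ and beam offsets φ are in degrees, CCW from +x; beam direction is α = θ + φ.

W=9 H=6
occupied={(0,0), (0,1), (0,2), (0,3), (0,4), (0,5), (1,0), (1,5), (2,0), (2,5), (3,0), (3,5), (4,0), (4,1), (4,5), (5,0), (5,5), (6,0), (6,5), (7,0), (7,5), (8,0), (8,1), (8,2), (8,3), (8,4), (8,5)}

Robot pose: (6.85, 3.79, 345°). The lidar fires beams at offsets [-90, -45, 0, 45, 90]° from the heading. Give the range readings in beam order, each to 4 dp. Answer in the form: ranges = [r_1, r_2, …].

beam 1: φ=-90°, α=255°
  d=(-0.2588,-0.9659)  start (6,3)  tX=3.2841 tY=0.8179  stride 1/|dx|=3.8637 1/|dy|=1.0353
    cross y-line → (6,2), t=0.8179
    cross y-line → (6,1), t=1.8531
    cross y-line → (6,0), t=2.8884 (wall)
  → r_1 = 2.8884
beam 2: φ=-45°, α=300°
  d=(0.5000,-0.8660)  start (6,3)  tX=0.3000 tY=0.9122  stride 1/|dx|=2.0000 1/|dy|=1.1547
    cross x-line → (7,3), t=0.3000
    cross y-line → (7,2), t=0.9122
    cross y-line → (7,1), t=2.0669
    cross x-line → (8,1), t=2.3000 (wall)
  → r_2 = 2.3000
beam 3: φ=0°, α=345°
  d=(0.9659,-0.2588)  start (6,3)  tX=0.1553 tY=3.0523  stride 1/|dx|=1.0353 1/|dy|=3.8637
    cross x-line → (7,3), t=0.1553
    cross x-line → (8,3), t=1.1906 (wall)
  → r_3 = 1.1906
beam 4: φ=45°, α=30°
  d=(0.8660,0.5000)  start (6,3)  tX=0.1732 tY=0.4200  stride 1/|dx|=1.1547 1/|dy|=2.0000
    cross x-line → (7,3), t=0.1732
    cross y-line → (7,4), t=0.4200
    cross x-line → (8,4), t=1.3279 (wall)
  → r_4 = 1.3279
beam 5: φ=90°, α=75°
  d=(0.2588,0.9659)  start (6,3)  tX=0.5796 tY=0.2174  stride 1/|dx|=3.8637 1/|dy|=1.0353
    cross y-line → (6,4), t=0.2174
    cross x-line → (7,4), t=0.5796
    cross y-line → (7,5), t=1.2527 (wall)
  → r_5 = 1.2527

ranges = [2.8884, 2.3000, 1.1906, 1.3279, 1.2527]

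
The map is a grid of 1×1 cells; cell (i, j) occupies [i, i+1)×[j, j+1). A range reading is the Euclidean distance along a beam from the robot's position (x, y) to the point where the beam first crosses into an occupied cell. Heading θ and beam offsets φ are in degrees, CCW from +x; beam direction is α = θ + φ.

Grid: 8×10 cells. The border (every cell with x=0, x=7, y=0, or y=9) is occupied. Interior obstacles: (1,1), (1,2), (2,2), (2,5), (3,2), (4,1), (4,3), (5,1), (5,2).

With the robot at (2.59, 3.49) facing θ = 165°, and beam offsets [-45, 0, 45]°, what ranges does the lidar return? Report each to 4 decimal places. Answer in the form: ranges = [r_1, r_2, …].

beam 1: φ=-45°, α=120°
  cosα=-0.5000 sinα=0.8660 | (2,3) | tMaxX 1.1800 tMaxY 0.5889 | tΔX 2.0000 tΔY 1.1547
    t=0.5889 [y] (2,4)
    t=1.1800 [x] (1,4)
    t=1.7436 [y] (1,5)
    t=2.8983 [y] (1,6)
    t=3.1800 [x] (0,6) — stop
  → r_1 = 3.1800
beam 2: φ=0°, α=165°
  cosα=-0.9659 sinα=0.2588 | (2,3) | tMaxX 0.6108 tMaxY 1.9705 | tΔX 1.0353 tΔY 3.8637
    t=0.6108 [x] (1,3)
    t=1.6461 [x] (0,3) — stop
  → r_2 = 1.6461
beam 3: φ=45°, α=210°
  cosα=-0.8660 sinα=-0.5000 | (2,3) | tMaxX 0.6813 tMaxY 0.9800 | tΔX 1.1547 tΔY 2.0000
    t=0.6813 [x] (1,3)
    t=0.9800 [y] (1,2) — stop
  → r_3 = 0.9800

ranges = [3.1800, 1.6461, 0.9800]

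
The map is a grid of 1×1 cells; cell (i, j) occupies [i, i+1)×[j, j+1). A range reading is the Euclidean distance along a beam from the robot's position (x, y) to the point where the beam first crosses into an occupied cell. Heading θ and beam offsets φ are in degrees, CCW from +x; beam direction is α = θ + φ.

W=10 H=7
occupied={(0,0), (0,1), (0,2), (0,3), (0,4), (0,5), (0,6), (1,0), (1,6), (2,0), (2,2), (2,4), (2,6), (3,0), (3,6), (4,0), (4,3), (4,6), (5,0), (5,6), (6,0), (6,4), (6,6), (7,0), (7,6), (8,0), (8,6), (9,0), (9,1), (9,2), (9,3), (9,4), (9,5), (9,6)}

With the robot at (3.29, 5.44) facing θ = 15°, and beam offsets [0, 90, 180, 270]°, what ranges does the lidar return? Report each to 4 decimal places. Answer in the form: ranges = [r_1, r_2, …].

beam 1: φ=0°, α=15°
  direction (0.9659, 0.2588); cell (3,5); t to first gridline: x 0.7350, y 2.1637 (then +1.0353 / +3.8637)
    (4,5) via x @ 0.7350
    (5,5) via x @ 1.7703
    (5,6) via y @ 2.1637  # hit
  → r_1 = 2.1637
beam 2: φ=90°, α=105°
  direction (-0.2588, 0.9659); cell (3,5); t to first gridline: x 1.1205, y 0.5798 (then +3.8637 / +1.0353)
    (3,6) via y @ 0.5798  # hit
  → r_2 = 0.5798
beam 3: φ=180°, α=195°
  direction (-0.9659, -0.2588); cell (3,5); t to first gridline: x 0.3002, y 1.7000 (then +1.0353 / +3.8637)
    (2,5) via x @ 0.3002
    (1,5) via x @ 1.3355
    (1,4) via y @ 1.7000
    (0,4) via x @ 2.3708  # hit
  → r_3 = 2.3708
beam 4: φ=270°, α=285°
  direction (0.2588, -0.9659); cell (3,5); t to first gridline: x 2.7432, y 0.4555 (then +3.8637 / +1.0353)
    (3,4) via y @ 0.4555
    (3,3) via y @ 1.4908
    (3,2) via y @ 2.5261
    (4,2) via x @ 2.7432
    (4,1) via y @ 3.5614
    (4,0) via y @ 4.5966  # hit
  → r_4 = 4.5966

ranges = [2.1637, 0.5798, 2.3708, 4.5966]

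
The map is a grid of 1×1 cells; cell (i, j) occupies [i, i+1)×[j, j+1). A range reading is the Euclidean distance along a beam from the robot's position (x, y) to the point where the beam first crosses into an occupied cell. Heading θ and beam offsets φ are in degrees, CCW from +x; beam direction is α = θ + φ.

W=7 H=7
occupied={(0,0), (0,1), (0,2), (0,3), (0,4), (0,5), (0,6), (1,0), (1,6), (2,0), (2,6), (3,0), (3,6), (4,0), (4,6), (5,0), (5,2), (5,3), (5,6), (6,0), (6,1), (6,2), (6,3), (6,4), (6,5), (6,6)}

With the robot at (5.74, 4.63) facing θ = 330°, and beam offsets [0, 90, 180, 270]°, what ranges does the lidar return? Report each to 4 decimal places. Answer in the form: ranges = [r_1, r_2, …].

beam 1: φ=0°, α=330°
  direction (0.8660, -0.5000); cell (5,4); t to first gridline: x 0.3002, y 1.2600 (then +1.1547 / +2.0000)
    (6,4) via x @ 0.3002  # hit
  → r_1 = 0.3002
beam 2: φ=90°, α=60°
  direction (0.5000, 0.8660); cell (5,4); t to first gridline: x 0.5200, y 0.4272 (then +2.0000 / +1.1547)
    (5,5) via y @ 0.4272
    (6,5) via x @ 0.5200  # hit
  → r_2 = 0.5200
beam 3: φ=180°, α=150°
  direction (-0.8660, 0.5000); cell (5,4); t to first gridline: x 0.8545, y 0.7400 (then +1.1547 / +2.0000)
    (5,5) via y @ 0.7400
    (4,5) via x @ 0.8545
    (3,5) via x @ 2.0092
    (3,6) via y @ 2.7400  # hit
  → r_3 = 2.7400
beam 4: φ=270°, α=240°
  direction (-0.5000, -0.8660); cell (5,4); t to first gridline: x 1.4800, y 0.7275 (then +2.0000 / +1.1547)
    (5,3) via y @ 0.7275  # hit
  → r_4 = 0.7275

ranges = [0.3002, 0.5200, 2.7400, 0.7275]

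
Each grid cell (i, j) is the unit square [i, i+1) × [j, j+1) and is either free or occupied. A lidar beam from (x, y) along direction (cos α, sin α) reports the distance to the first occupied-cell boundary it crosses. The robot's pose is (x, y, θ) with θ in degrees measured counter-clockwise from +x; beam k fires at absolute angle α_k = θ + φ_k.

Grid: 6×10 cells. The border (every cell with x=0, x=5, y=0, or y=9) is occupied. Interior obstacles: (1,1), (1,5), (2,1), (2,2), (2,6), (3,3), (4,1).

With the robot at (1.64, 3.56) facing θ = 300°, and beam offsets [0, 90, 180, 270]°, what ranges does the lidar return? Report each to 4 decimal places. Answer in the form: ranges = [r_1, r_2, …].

ranges = [0.7200, 3.8798, 1.2800, 0.7390]

beam 1: φ=0°, α=300°
  cosα=0.5000 sinα=-0.8660 | (1,3) | tMaxX 0.7200 tMaxY 0.6466 | tΔX 2.0000 tΔY 1.1547
    t=0.6466 [y] (1,2)
    t=0.7200 [x] (2,2) — stop
  → r_1 = 0.7200
beam 2: φ=90°, α=30°
  cosα=0.8660 sinα=0.5000 | (1,3) | tMaxX 0.4157 tMaxY 0.8800 | tΔX 1.1547 tΔY 2.0000
    t=0.4157 [x] (2,3)
    t=0.8800 [y] (2,4)
    t=1.5704 [x] (3,4)
    t=2.7251 [x] (4,4)
    t=2.8800 [y] (4,5)
    t=3.8798 [x] (5,5) — stop
  → r_2 = 3.8798
beam 3: φ=180°, α=120°
  cosα=-0.5000 sinα=0.8660 | (1,3) | tMaxX 1.2800 tMaxY 0.5081 | tΔX 2.0000 tΔY 1.1547
    t=0.5081 [y] (1,4)
    t=1.2800 [x] (0,4) — stop
  → r_3 = 1.2800
beam 4: φ=270°, α=210°
  cosα=-0.8660 sinα=-0.5000 | (1,3) | tMaxX 0.7390 tMaxY 1.1200 | tΔX 1.1547 tΔY 2.0000
    t=0.7390 [x] (0,3) — stop
  → r_4 = 0.7390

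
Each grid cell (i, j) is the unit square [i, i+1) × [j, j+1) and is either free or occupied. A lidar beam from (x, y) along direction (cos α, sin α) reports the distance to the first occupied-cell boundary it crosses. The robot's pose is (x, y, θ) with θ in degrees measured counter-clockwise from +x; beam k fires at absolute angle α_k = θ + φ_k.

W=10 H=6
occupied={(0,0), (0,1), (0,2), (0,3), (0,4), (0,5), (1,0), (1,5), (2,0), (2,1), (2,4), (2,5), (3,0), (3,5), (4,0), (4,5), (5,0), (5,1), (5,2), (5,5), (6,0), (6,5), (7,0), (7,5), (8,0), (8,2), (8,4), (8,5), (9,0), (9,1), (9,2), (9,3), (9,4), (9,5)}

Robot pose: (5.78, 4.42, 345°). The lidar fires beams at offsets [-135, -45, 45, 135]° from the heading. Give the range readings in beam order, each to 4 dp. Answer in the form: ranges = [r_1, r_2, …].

ranges = [5.5195, 3.9491, 1.1600, 0.6697]

beam 1: φ=-135°, α=210°
  cosα=-0.8660 sinα=-0.5000 | (5,4) | tMaxX 0.9007 tMaxY 0.8400 | tΔX 1.1547 tΔY 2.0000
    t=0.8400 [y] (5,3)
    t=0.9007 [x] (4,3)
    t=2.0554 [x] (3,3)
    t=2.8400 [y] (3,2)
    t=3.2101 [x] (2,2)
    t=4.3648 [x] (1,2)
    t=4.8400 [y] (1,1)
    t=5.5195 [x] (0,1) — stop
  → r_1 = 5.5195
beam 2: φ=-45°, α=300°
  cosα=0.5000 sinα=-0.8660 | (5,4) | tMaxX 0.4400 tMaxY 0.4850 | tΔX 2.0000 tΔY 1.1547
    t=0.4400 [x] (6,4)
    t=0.4850 [y] (6,3)
    t=1.6397 [y] (6,2)
    t=2.4400 [x] (7,2)
    t=2.7944 [y] (7,1)
    t=3.9491 [y] (7,0) — stop
  → r_2 = 3.9491
beam 3: φ=45°, α=30°
  cosα=0.8660 sinα=0.5000 | (5,4) | tMaxX 0.2540 tMaxY 1.1600 | tΔX 1.1547 tΔY 2.0000
    t=0.2540 [x] (6,4)
    t=1.1600 [y] (6,5) — stop
  → r_3 = 1.1600
beam 4: φ=135°, α=120°
  cosα=-0.5000 sinα=0.8660 | (5,4) | tMaxX 1.5600 tMaxY 0.6697 | tΔX 2.0000 tΔY 1.1547
    t=0.6697 [y] (5,5) — stop
  → r_4 = 0.6697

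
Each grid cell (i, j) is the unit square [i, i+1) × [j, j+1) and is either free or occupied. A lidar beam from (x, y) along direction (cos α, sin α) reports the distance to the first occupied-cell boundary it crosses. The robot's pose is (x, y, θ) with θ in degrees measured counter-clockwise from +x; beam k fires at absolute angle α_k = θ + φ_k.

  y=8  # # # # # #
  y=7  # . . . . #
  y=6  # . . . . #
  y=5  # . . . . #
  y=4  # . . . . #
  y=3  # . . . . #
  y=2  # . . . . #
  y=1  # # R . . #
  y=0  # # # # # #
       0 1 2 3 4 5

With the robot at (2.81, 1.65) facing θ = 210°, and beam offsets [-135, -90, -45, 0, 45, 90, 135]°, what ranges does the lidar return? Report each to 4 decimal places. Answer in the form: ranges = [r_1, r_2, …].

ranges = [6.5740, 3.6200, 0.8386, 0.9353, 0.6729, 0.7506, 2.2673]

beam 1: φ=-135°, α=75°
  d=(0.2588,0.9659)  start (2,1)  tX=0.7341 tY=0.3623  stride 1/|dx|=3.8637 1/|dy|=1.0353
    cross y-line → (2,2), t=0.3623
    cross x-line → (3,2), t=0.7341
    cross y-line → (3,3), t=1.3976
    cross y-line → (3,4), t=2.4329
    cross y-line → (3,5), t=3.4682
    cross y-line → (3,6), t=4.5035
    cross x-line → (4,6), t=4.5978
    cross y-line → (4,7), t=5.5387
    cross y-line → (4,8), t=6.5740 (wall)
  → r_1 = 6.5740
beam 2: φ=-90°, α=120°
  d=(-0.5000,0.8660)  start (2,1)  tX=1.6200 tY=0.4041  stride 1/|dx|=2.0000 1/|dy|=1.1547
    cross y-line → (2,2), t=0.4041
    cross y-line → (2,3), t=1.5588
    cross x-line → (1,3), t=1.6200
    cross y-line → (1,4), t=2.7135
    cross x-line → (0,4), t=3.6200 (wall)
  → r_2 = 3.6200
beam 3: φ=-45°, α=165°
  d=(-0.9659,0.2588)  start (2,1)  tX=0.8386 tY=1.3523  stride 1/|dx|=1.0353 1/|dy|=3.8637
    cross x-line → (1,1), t=0.8386 (wall)
  → r_3 = 0.8386
beam 4: φ=0°, α=210°
  d=(-0.8660,-0.5000)  start (2,1)  tX=0.9353 tY=1.3000  stride 1/|dx|=1.1547 1/|dy|=2.0000
    cross x-line → (1,1), t=0.9353 (wall)
  → r_4 = 0.9353
beam 5: φ=45°, α=255°
  d=(-0.2588,-0.9659)  start (2,1)  tX=3.1296 tY=0.6729  stride 1/|dx|=3.8637 1/|dy|=1.0353
    cross y-line → (2,0), t=0.6729 (wall)
  → r_5 = 0.6729
beam 6: φ=90°, α=300°
  d=(0.5000,-0.8660)  start (2,1)  tX=0.3800 tY=0.7506  stride 1/|dx|=2.0000 1/|dy|=1.1547
    cross x-line → (3,1), t=0.3800
    cross y-line → (3,0), t=0.7506 (wall)
  → r_6 = 0.7506
beam 7: φ=135°, α=345°
  d=(0.9659,-0.2588)  start (2,1)  tX=0.1967 tY=2.5114  stride 1/|dx|=1.0353 1/|dy|=3.8637
    cross x-line → (3,1), t=0.1967
    cross x-line → (4,1), t=1.2320
    cross x-line → (5,1), t=2.2673 (wall)
  → r_7 = 2.2673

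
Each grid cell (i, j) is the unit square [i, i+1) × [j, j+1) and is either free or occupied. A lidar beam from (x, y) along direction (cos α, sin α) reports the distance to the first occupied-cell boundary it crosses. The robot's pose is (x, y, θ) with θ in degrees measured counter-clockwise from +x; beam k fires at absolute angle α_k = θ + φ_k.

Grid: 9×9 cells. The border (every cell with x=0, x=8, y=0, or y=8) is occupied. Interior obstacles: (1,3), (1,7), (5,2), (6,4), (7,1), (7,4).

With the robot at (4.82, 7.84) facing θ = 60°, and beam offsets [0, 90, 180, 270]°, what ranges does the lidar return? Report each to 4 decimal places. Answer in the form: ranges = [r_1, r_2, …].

beam 1: φ=0°, α=60°
  direction (0.5000, 0.8660); cell (4,7); t to first gridline: x 0.3600, y 0.1848 (then +2.0000 / +1.1547)
    (4,8) via y @ 0.1848  # hit
  → r_1 = 0.1848
beam 2: φ=90°, α=150°
  direction (-0.8660, 0.5000); cell (4,7); t to first gridline: x 0.9469, y 0.3200 (then +1.1547 / +2.0000)
    (4,8) via y @ 0.3200  # hit
  → r_2 = 0.3200
beam 3: φ=180°, α=240°
  direction (-0.5000, -0.8660); cell (4,7); t to first gridline: x 1.6400, y 0.9699 (then +2.0000 / +1.1547)
    (4,6) via y @ 0.9699
    (3,6) via x @ 1.6400
    (3,5) via y @ 2.1246
    (3,4) via y @ 3.2793
    (2,4) via x @ 3.6400
    (2,3) via y @ 4.4341
    (2,2) via y @ 5.5888
    (1,2) via x @ 5.6400
    (1,1) via y @ 6.7435
    (0,1) via x @ 7.6400  # hit
  → r_3 = 7.6400
beam 4: φ=270°, α=330°
  direction (0.8660, -0.5000); cell (4,7); t to first gridline: x 0.2078, y 1.6800 (then +1.1547 / +2.0000)
    (5,7) via x @ 0.2078
    (6,7) via x @ 1.3625
    (6,6) via y @ 1.6800
    (7,6) via x @ 2.5172
    (8,6) via x @ 3.6719  # hit
  → r_4 = 3.6719

ranges = [0.1848, 0.3200, 7.6400, 3.6719]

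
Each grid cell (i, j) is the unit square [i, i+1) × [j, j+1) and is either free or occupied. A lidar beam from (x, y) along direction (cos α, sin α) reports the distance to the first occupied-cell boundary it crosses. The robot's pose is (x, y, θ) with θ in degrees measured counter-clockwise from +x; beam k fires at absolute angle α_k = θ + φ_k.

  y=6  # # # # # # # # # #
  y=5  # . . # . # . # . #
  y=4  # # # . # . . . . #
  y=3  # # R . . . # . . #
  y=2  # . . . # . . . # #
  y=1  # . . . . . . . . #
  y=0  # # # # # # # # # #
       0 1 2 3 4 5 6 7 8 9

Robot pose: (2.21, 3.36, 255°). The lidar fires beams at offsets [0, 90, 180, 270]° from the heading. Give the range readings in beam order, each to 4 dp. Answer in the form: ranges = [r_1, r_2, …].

beam 1: φ=0°, α=255°
  dir = (cos 255°, sin 255°) = (-0.2588, -0.9659); from cell (2,3)
  next x-line at t=0.8114, next y-line at t=0.3727; Δt_x=3.8637, Δt_y=1.0353
    y: enter (2,2) at t=0.3727
    x: enter (1,2) at t=0.8114
    y: enter (1,1) at t=1.4080
    y: enter (1,0) at t=2.4433 ← occupied
  → r_1 = 2.4433
beam 2: φ=90°, α=345°
  dir = (cos 345°, sin 345°) = (0.9659, -0.2588); from cell (2,3)
  next x-line at t=0.8179, next y-line at t=1.3909; Δt_x=1.0353, Δt_y=3.8637
    x: enter (3,3) at t=0.8179
    y: enter (3,2) at t=1.3909
    x: enter (4,2) at t=1.8531 ← occupied
  → r_2 = 1.8531
beam 3: φ=180°, α=75°
  dir = (cos 75°, sin 75°) = (0.2588, 0.9659); from cell (2,3)
  next x-line at t=3.0523, next y-line at t=0.6626; Δt_x=3.8637, Δt_y=1.0353
    y: enter (2,4) at t=0.6626 ← occupied
  → r_3 = 0.6626
beam 4: φ=270°, α=165°
  dir = (cos 165°, sin 165°) = (-0.9659, 0.2588); from cell (2,3)
  next x-line at t=0.2174, next y-line at t=2.4728; Δt_x=1.0353, Δt_y=3.8637
    x: enter (1,3) at t=0.2174 ← occupied
  → r_4 = 0.2174

ranges = [2.4433, 1.8531, 0.6626, 0.2174]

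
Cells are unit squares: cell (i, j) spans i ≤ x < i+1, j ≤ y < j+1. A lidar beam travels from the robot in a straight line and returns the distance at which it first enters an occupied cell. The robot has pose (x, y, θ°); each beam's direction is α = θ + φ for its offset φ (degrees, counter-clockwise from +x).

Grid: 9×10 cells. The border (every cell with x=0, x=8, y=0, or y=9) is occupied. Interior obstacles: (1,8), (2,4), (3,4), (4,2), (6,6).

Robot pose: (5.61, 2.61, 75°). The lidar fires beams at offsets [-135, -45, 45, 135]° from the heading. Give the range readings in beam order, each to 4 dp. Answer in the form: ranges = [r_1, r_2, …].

beam 1: φ=-135°, α=300°
  d=(0.5000,-0.8660)  start (5,2)  tX=0.7800 tY=0.7044  stride 1/|dx|=2.0000 1/|dy|=1.1547
    cross y-line → (5,1), t=0.7044
    cross x-line → (6,1), t=0.7800
    cross y-line → (6,0), t=1.8591 (wall)
  → r_1 = 1.8591
beam 2: φ=-45°, α=30°
  d=(0.8660,0.5000)  start (5,2)  tX=0.4503 tY=0.7800  stride 1/|dx|=1.1547 1/|dy|=2.0000
    cross x-line → (6,2), t=0.4503
    cross y-line → (6,3), t=0.7800
    cross x-line → (7,3), t=1.6050
    cross x-line → (8,3), t=2.7597 (wall)
  → r_2 = 2.7597
beam 3: φ=45°, α=120°
  d=(-0.5000,0.8660)  start (5,2)  tX=1.2200 tY=0.4503  stride 1/|dx|=2.0000 1/|dy|=1.1547
    cross y-line → (5,3), t=0.4503
    cross x-line → (4,3), t=1.2200
    cross y-line → (4,4), t=1.6050
    cross y-line → (4,5), t=2.7597
    cross x-line → (3,5), t=3.2200
    cross y-line → (3,6), t=3.9144
    cross y-line → (3,7), t=5.0691
    cross x-line → (2,7), t=5.2200
    cross y-line → (2,8), t=6.2238
    cross x-line → (1,8), t=7.2200 (wall)
  → r_3 = 7.2200
beam 4: φ=135°, α=210°
  d=(-0.8660,-0.5000)  start (5,2)  tX=0.7044 tY=1.2200  stride 1/|dx|=1.1547 1/|dy|=2.0000
    cross x-line → (4,2), t=0.7044 (wall)
  → r_4 = 0.7044

ranges = [1.8591, 2.7597, 7.2200, 0.7044]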